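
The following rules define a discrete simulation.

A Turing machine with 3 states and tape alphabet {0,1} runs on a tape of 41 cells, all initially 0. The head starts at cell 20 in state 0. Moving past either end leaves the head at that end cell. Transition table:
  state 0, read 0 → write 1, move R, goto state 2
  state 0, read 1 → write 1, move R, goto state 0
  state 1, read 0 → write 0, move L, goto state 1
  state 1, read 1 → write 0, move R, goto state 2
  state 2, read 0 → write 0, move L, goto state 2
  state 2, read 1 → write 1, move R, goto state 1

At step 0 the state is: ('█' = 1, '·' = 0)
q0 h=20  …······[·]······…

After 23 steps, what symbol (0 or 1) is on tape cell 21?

gen 0: q0 h=20  …······[·]······…
gen 1: q2 h=21  …·····█[·]······…
gen 2: q2 h=20  …······[█]······…
gen 3: q1 h=21  …·····█[·]······…
gen 4: q1 h=20  …······[█]······…
gen 5: q2 h=21  …······[·]······…
gen 6: q2 h=20  …······[·]······…
gen 7: q2 h=19  …······[·]······…
gen 8: q2 h=18  …······[·]······…
gen 9: q2 h=17  …······[·]······…
gen 10: q2 h=16  …······[·]······…
gen 11: q2 h=15  …······[·]······…
gen 12: q2 h=14  …······[·]······…
gen 13: q2 h=13  …······[·]······…
gen 14: q2 h=12  …······[·]······…
gen 15: q2 h=11  …······[·]······…
gen 16: q2 h=10  …······[·]······…
gen 17: q2 h= 9  …······[·]······…
gen 18: q2 h= 8  …······[·]······…
gen 19: q2 h= 7  …······[·]······…
gen 20: q2 h= 6  |······[·]······…
gen 21: q2 h= 5  |·····[·]······…
gen 22: q2 h= 4  |····[·]······…
gen 23: q2 h= 3  |···[·]······…

0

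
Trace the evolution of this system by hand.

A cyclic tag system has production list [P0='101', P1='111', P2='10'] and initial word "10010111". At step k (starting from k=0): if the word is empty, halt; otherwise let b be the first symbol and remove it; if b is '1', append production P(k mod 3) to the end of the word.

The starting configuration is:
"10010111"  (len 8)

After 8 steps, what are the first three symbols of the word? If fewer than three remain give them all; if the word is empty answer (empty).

101

0) "10010111"  (len 8)
1) "0010111101"  (len 10)
2) "010111101"  (len 9)
3) "10111101"  (len 8)
4) "0111101101"  (len 10)
5) "111101101"  (len 9)
6) "1110110110"  (len 10)
7) "110110110101"  (len 12)
8) "10110110101111"  (len 14)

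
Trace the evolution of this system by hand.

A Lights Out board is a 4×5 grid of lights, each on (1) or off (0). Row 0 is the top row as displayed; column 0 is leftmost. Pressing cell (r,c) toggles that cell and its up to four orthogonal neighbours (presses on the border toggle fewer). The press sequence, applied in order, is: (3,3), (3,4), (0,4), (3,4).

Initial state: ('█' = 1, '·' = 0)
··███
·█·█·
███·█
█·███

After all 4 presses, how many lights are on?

10

k=0  ··███
·█·█·
███·█
█·███
k=1  ··███
·█·█·
█████
█····
k=2  ··███
·█·█·
████·
█··██
k=3  ··█··
·█·██
████·
█··██
k=4  ··█··
·█·██
█████
█····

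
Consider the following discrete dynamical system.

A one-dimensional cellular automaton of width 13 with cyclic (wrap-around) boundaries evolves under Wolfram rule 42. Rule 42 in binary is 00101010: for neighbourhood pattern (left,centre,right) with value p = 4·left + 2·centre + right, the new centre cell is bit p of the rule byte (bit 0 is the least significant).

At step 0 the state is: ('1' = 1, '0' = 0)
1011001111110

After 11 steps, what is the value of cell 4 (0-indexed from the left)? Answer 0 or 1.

gen 0: 1011001111110
gen 1: 0110011000001
gen 2: 1100110000010
gen 3: 1001100000101
gen 4: 0011000001011
gen 5: 0110000010110
gen 6: 1100000101100
gen 7: 1000001011001
gen 8: 0000010110011
gen 9: 0000101100110
gen 10: 0001011001100
gen 11: 0010110011000

1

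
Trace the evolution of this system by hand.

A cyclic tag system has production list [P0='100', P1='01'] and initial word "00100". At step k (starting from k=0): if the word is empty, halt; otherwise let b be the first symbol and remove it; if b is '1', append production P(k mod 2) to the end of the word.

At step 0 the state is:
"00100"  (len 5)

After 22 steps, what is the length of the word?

t=0: "00100"  (len 5)
t=1: "0100"  (len 4)
t=2: "100"  (len 3)
t=3: "00100"  (len 5)
t=4: "0100"  (len 4)
t=5: "100"  (len 3)
t=6: "0001"  (len 4)
t=7: "001"  (len 3)
t=8: "01"  (len 2)
t=9: "1"  (len 1)
t=10: "01"  (len 2)
t=11: "1"  (len 1)
t=12: "01"  (len 2)
t=13: "1"  (len 1)
t=14: "01"  (len 2)
t=15: "1"  (len 1)
t=16: "01"  (len 2)
t=17: "1"  (len 1)
t=18: "01"  (len 2)
t=19: "1"  (len 1)
t=20: "01"  (len 2)
t=21: "1"  (len 1)
t=22: "01"  (len 2)

2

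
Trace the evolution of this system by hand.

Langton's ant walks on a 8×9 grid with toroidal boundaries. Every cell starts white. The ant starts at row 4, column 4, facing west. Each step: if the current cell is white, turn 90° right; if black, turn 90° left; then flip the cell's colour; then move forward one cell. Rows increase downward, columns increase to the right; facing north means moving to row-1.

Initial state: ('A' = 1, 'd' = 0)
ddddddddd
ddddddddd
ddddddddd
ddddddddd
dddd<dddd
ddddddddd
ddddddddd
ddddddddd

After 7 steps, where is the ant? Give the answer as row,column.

4,3

step 0: ddddddddd
ddddddddd
ddddddddd
ddddddddd
dddd<dddd
ddddddddd
ddddddddd
ddddddddd
step 1: ddddddddd
ddddddddd
ddddddddd
dddd^dddd
ddddAdddd
ddddddddd
ddddddddd
ddddddddd
step 2: ddddddddd
ddddddddd
ddddddddd
ddddA>ddd
ddddAdddd
ddddddddd
ddddddddd
ddddddddd
step 3: ddddddddd
ddddddddd
ddddddddd
ddddAAddd
ddddAvddd
ddddddddd
ddddddddd
ddddddddd
step 4: ddddddddd
ddddddddd
ddddddddd
ddddAAddd
dddd<Addd
ddddddddd
ddddddddd
ddddddddd
step 5: ddddddddd
ddddddddd
ddddddddd
ddddAAddd
dddddAddd
ddddvdddd
ddddddddd
ddddddddd
step 6: ddddddddd
ddddddddd
ddddddddd
ddddAAddd
dddddAddd
ddd<Adddd
ddddddddd
ddddddddd
step 7: ddddddddd
ddddddddd
ddddddddd
ddddAAddd
ddd^dAddd
dddAAdddd
ddddddddd
ddddddddd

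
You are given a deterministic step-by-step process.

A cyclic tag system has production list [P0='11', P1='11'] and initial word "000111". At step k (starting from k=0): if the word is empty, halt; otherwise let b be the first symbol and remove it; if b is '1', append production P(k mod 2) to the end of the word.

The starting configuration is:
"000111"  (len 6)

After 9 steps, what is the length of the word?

gen 0: "000111"  (len 6)
gen 1: "00111"  (len 5)
gen 2: "0111"  (len 4)
gen 3: "111"  (len 3)
gen 4: "1111"  (len 4)
gen 5: "11111"  (len 5)
gen 6: "111111"  (len 6)
gen 7: "1111111"  (len 7)
gen 8: "11111111"  (len 8)
gen 9: "111111111"  (len 9)

9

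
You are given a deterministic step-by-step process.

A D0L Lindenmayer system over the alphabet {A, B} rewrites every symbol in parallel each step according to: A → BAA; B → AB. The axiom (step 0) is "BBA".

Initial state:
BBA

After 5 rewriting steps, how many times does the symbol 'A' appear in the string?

t=0: BBA
t=1: ABABBAA
t=2: BAAABBAAABABBAABAA
t=3: ABBAABAABAAABABBAABAABAAABBAAABABBAABAAABBAABAA
t=4: BAAABABBAABAAABBAABAAABBAABAABAAABBAAABABBAABAAABBAABAAABB…AABABBAABAABAAABBAAABABBAABAAABBAABAABAAABABBAABAAABBAABAA  (len 123)
t=5: ABBAABAABAAABBAAABABBAABAAABBAABAABAAABABBAABAAABBAABAABAA…BAAABBAABAABAAABBAAABABBAABAAABBAABAABAAABABBAABAAABBAABAA  (len 322)

199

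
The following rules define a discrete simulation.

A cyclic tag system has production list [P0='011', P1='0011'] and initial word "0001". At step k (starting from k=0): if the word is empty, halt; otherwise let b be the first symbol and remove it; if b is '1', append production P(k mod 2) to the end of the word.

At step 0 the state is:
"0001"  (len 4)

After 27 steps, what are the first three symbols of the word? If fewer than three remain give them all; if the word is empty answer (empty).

gen 0: "0001"  (len 4)
gen 1: "001"  (len 3)
gen 2: "01"  (len 2)
gen 3: "1"  (len 1)
gen 4: "0011"  (len 4)
gen 5: "011"  (len 3)
gen 6: "11"  (len 2)
gen 7: "1011"  (len 4)
gen 8: "0110011"  (len 7)
gen 9: "110011"  (len 6)
gen 10: "100110011"  (len 9)
gen 11: "00110011011"  (len 11)
gen 12: "0110011011"  (len 10)
gen 13: "110011011"  (len 9)
gen 14: "100110110011"  (len 12)
gen 15: "00110110011011"  (len 14)
gen 16: "0110110011011"  (len 13)
gen 17: "110110011011"  (len 12)
gen 18: "101100110110011"  (len 15)
gen 19: "01100110110011011"  (len 17)
gen 20: "1100110110011011"  (len 16)
gen 21: "100110110011011011"  (len 18)
gen 22: "001101100110110110011"  (len 21)
gen 23: "01101100110110110011"  (len 20)
gen 24: "1101100110110110011"  (len 19)
gen 25: "101100110110110011011"  (len 21)
gen 26: "011001101101100110110011"  (len 24)
gen 27: "11001101101100110110011"  (len 23)

110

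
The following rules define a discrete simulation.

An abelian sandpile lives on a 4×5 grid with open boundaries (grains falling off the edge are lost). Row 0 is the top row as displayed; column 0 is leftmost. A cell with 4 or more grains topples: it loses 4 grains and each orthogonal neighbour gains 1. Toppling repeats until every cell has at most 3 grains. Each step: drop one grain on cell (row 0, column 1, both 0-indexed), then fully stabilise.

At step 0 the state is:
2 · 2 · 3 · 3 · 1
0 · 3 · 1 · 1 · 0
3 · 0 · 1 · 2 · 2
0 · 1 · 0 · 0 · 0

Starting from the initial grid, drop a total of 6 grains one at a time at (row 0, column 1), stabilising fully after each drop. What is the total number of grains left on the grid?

t=0: 2 · 2 · 3 · 3 · 1
0 · 3 · 1 · 1 · 0
3 · 0 · 1 · 2 · 2
0 · 1 · 0 · 0 · 0
t=1: 2 · 3 · 3 · 3 · 1
0 · 3 · 1 · 1 · 0
3 · 0 · 1 · 2 · 2
0 · 1 · 0 · 0 · 0
t=2: 3 · 2 · 1 · 0 · 2
1 · 0 · 3 · 2 · 0
3 · 1 · 1 · 2 · 2
0 · 1 · 0 · 0 · 0
t=3: 3 · 3 · 1 · 0 · 2
1 · 0 · 3 · 2 · 0
3 · 1 · 1 · 2 · 2
0 · 1 · 0 · 0 · 0
t=4: 0 · 1 · 2 · 0 · 2
2 · 1 · 3 · 2 · 0
3 · 1 · 1 · 2 · 2
0 · 1 · 0 · 0 · 0
t=5: 0 · 2 · 2 · 0 · 2
2 · 1 · 3 · 2 · 0
3 · 1 · 1 · 2 · 2
0 · 1 · 0 · 0 · 0
t=6: 0 · 3 · 2 · 0 · 2
2 · 1 · 3 · 2 · 0
3 · 1 · 1 · 2 · 2
0 · 1 · 0 · 0 · 0

25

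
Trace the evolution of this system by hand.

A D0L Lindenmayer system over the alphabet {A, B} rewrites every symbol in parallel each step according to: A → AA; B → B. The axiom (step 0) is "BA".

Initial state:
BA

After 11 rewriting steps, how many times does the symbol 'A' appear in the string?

2048

step 0: BA
step 1: BAA
step 2: BAAAA
step 3: BAAAAAAAA
step 4: BAAAAAAAAAAAAAAAA
step 5: BAAAAAAAAAAAAAAAAAAAAAAAAAAAAAAAA
step 6: BAAAAAAAAAAAAAAAAAAAAAAAAAAAAAAAAAAAAAAAAAAAAAAAAAAAAAAAAAAAAAAAA
step 7: BAAAAAAAAAAAAAAAAAAAAAAAAAAAAAAAAAAAAAAAAAAAAAAAAAAAAAAAAA…AAAAAAAAAAAAAAAAAAAAAAAAAAAAAAAAAAAAAAAAAAAAAAAAAAAAAAAAAA  (len 129)
step 8: BAAAAAAAAAAAAAAAAAAAAAAAAAAAAAAAAAAAAAAAAAAAAAAAAAAAAAAAAA…AAAAAAAAAAAAAAAAAAAAAAAAAAAAAAAAAAAAAAAAAAAAAAAAAAAAAAAAAA  (len 257)
step 9: BAAAAAAAAAAAAAAAAAAAAAAAAAAAAAAAAAAAAAAAAAAAAAAAAAAAAAAAAA…AAAAAAAAAAAAAAAAAAAAAAAAAAAAAAAAAAAAAAAAAAAAAAAAAAAAAAAAAA  (len 513)
step 10: BAAAAAAAAAAAAAAAAAAAAAAAAAAAAAAAAAAAAAAAAAAAAAAAAAAAAAAAAA…AAAAAAAAAAAAAAAAAAAAAAAAAAAAAAAAAAAAAAAAAAAAAAAAAAAAAAAAAA  (len 1025)
step 11: BAAAAAAAAAAAAAAAAAAAAAAAAAAAAAAAAAAAAAAAAAAAAAAAAAAAAAAAAA…AAAAAAAAAAAAAAAAAAAAAAAAAAAAAAAAAAAAAAAAAAAAAAAAAAAAAAAAAA  (len 2049)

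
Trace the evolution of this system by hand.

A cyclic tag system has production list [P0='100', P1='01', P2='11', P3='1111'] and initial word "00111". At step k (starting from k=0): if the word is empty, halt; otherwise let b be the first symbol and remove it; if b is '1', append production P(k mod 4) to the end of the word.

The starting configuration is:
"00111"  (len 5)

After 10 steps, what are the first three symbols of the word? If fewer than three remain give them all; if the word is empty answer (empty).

110

0) "00111"  (len 5)
1) "0111"  (len 4)
2) "111"  (len 3)
3) "1111"  (len 4)
4) "1111111"  (len 7)
5) "111111100"  (len 9)
6) "1111110001"  (len 10)
7) "11111000111"  (len 11)
8) "11110001111111"  (len 14)
9) "1110001111111100"  (len 16)
10) "11000111111110001"  (len 17)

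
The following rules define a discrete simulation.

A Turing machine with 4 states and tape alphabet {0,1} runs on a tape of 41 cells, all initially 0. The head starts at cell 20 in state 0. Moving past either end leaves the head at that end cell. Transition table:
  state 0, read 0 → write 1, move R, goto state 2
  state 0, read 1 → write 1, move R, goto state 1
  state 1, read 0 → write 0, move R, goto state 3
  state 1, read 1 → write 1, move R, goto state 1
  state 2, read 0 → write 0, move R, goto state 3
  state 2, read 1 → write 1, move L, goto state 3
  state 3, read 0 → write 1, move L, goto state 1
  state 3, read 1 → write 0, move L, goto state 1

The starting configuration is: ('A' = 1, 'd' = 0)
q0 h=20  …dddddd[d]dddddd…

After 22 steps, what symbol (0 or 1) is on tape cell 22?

t=0: q0 h=20  …dddddd[d]dddddd…
t=1: q2 h=21  …dddddA[d]dddddd…
t=2: q3 h=22  …ddddAd[d]dddddd…
t=3: q1 h=21  …dddddA[d]Addddd…
t=4: q3 h=22  …ddddAd[A]dddddd…
t=5: q1 h=21  …dddddA[d]dddddd…
t=6: q3 h=22  …ddddAd[d]dddddd…
t=7: q1 h=21  …dddddA[d]Addddd…
t=8: q3 h=22  …ddddAd[A]dddddd…
t=9: q1 h=21  …dddddA[d]dddddd…
t=10: q3 h=22  …ddddAd[d]dddddd…
t=11: q1 h=21  …dddddA[d]Addddd…
t=12: q3 h=22  …ddddAd[A]dddddd…
t=13: q1 h=21  …dddddA[d]dddddd…
t=14: q3 h=22  …ddddAd[d]dddddd…
t=15: q1 h=21  …dddddA[d]Addddd…
t=16: q3 h=22  …ddddAd[A]dddddd…
t=17: q1 h=21  …dddddA[d]dddddd…
t=18: q3 h=22  …ddddAd[d]dddddd…
t=19: q1 h=21  …dddddA[d]Addddd…
t=20: q3 h=22  …ddddAd[A]dddddd…
t=21: q1 h=21  …dddddA[d]dddddd…
t=22: q3 h=22  …ddddAd[d]dddddd…

0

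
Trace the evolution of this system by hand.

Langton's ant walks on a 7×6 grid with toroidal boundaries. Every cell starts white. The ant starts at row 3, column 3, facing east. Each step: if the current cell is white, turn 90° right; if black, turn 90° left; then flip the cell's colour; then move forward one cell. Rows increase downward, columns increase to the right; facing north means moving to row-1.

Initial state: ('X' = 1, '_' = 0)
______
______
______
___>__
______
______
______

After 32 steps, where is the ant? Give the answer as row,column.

[0] ______
______
______
___>__
______
______
______
[1] ______
______
______
___X__
___v__
______
______
[2] ______
______
______
___X__
__<X__
______
______
[3] ______
______
______
__^X__
__XX__
______
______
[4] ______
______
______
__X>__
__XX__
______
______
[5] ______
______
___^__
__X___
__XX__
______
______
[6] ______
______
___X>_
__X___
__XX__
______
______
[7] ______
______
___XX_
__X_v_
__XX__
______
______
[8] ______
______
___XX_
__X<X_
__XX__
______
______
[9] ______
______
___^X_
__XXX_
__XX__
______
______
[10] ______
______
__<_X_
__XXX_
__XX__
______
______
[11] ______
__^___
__X_X_
__XXX_
__XX__
______
______
[12] ______
__X>__
__X_X_
__XXX_
__XX__
______
______
[13] ______
__XX__
__XvX_
__XXX_
__XX__
______
______
[14] ______
__XX__
__<XX_
__XXX_
__XX__
______
______
[15] ______
__XX__
___XX_
__vXX_
__XX__
______
______
[16] ______
__XX__
___XX_
___>X_
__XX__
______
______
[17] ______
__XX__
___^X_
____X_
__XX__
______
______
[18] ______
__XX__
__<_X_
____X_
__XX__
______
______
[19] ______
__^X__
__X_X_
____X_
__XX__
______
______
[20] ______
_<_X__
__X_X_
____X_
__XX__
______
______
[21] _^____
_X_X__
__X_X_
____X_
__XX__
______
______
[22] _X>___
_X_X__
__X_X_
____X_
__XX__
______
______
[23] _XX___
_XvX__
__X_X_
____X_
__XX__
______
______
[24] _XX___
_<XX__
__X_X_
____X_
__XX__
______
______
[25] _XX___
__XX__
_vX_X_
____X_
__XX__
______
______
[26] _XX___
__XX__
<XX_X_
____X_
__XX__
______
______
[27] _XX___
^_XX__
XXX_X_
____X_
__XX__
______
______
[28] _XX___
X>XX__
XXX_X_
____X_
__XX__
______
______
[29] _XX___
XXXX__
XvX_X_
____X_
__XX__
______
______
[30] _XX___
XXXX__
X_>_X_
____X_
__XX__
______
______
[31] _XX___
XX^X__
X___X_
____X_
__XX__
______
______
[32] _XX___
X<_X__
X___X_
____X_
__XX__
______
______

1,1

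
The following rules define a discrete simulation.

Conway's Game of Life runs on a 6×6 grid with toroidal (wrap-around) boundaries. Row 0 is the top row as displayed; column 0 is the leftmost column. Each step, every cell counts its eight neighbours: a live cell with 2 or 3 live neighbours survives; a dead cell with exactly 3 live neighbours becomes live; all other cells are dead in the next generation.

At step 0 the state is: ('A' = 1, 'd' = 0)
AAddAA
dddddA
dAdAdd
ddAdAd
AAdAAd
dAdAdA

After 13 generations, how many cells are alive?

0) AAddAA
dddddA
dAdAdd
ddAdAd
AAdAAd
dAdAdA
1) dAAddd
dAAddA
ddAAAd
AdddAA
AAdddd
dddAdd
2) AAdAdd
AdddAd
ddAddd
AdAdAd
AAddAd
Addddd
3) AAdddd
AdAAdA
dddddd
AdAddd
AddAdd
ddAddd
4) AddAdA
AdAddA
AdAAdA
dAdddd
ddAAdd
AdAddd
5) ddAAAd
ddAddd
ddAAAA
AAddAd
ddAAdd
AdAdAA
6) ddAdAd
dAdddA
AdAdAA
AAdddd
ddAddd
dddddA
7) AdddAA
dAAddd
ddAdAd
AdAAdd
AAdddd
dddAdd
8) AAAAAA
AAAdAd
dddddd
AdAAdA
AAdAdd
dAddAd
9) dddddd
ddddAd
ddddAd
AdAAAA
dddAdd
dddddd
10) dddddd
dddddd
dddddd
ddAddA
ddAAdA
dddddd
11) dddddd
dddddd
dddddd
ddAAAd
ddAAAd
dddddd
12) dddddd
dddddd
dddAdd
ddAdAd
ddAdAd
dddAdd
13) dddddd
dddddd
dddAdd
ddAdAd
ddAdAd
dddAdd

6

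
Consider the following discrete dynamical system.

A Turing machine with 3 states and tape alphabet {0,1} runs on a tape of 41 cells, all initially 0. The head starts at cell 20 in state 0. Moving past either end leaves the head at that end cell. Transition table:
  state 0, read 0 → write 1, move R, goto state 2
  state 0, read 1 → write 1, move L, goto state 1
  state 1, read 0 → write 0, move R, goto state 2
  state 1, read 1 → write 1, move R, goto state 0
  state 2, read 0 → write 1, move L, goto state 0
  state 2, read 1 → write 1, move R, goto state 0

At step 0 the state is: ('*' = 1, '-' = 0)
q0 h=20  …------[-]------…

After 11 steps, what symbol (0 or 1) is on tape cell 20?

1

step 0: q0 h=20  …------[-]------…
step 1: q2 h=21  …-----*[-]------…
step 2: q0 h=20  …------[*]*-----…
step 3: q1 h=19  …------[-]**----…
step 4: q2 h=20  …------[*]*-----…
step 5: q0 h=21  …-----*[*]------…
step 6: q1 h=20  …------[*]*-----…
step 7: q0 h=21  …-----*[*]------…
step 8: q1 h=20  …------[*]*-----…
step 9: q0 h=21  …-----*[*]------…
step 10: q1 h=20  …------[*]*-----…
step 11: q0 h=21  …-----*[*]------…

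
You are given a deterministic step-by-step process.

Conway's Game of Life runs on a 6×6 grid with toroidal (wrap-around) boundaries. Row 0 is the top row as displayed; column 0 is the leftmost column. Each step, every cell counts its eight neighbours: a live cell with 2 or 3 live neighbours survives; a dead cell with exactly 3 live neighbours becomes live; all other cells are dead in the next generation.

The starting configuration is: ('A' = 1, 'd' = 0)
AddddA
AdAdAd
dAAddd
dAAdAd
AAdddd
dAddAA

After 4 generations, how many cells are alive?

2

gen 0: AddddA
AdAdAd
dAAddd
dAAdAd
AAdddd
dAddAA
gen 1: dddAdd
AdAAdd
AddddA
dddAdd
dddAAd
dAddAd
gen 2: dAdAAd
AAAAAA
AAAAAA
dddAdA
ddAAAd
ddAdAd
gen 3: dddddd
dddddd
dddddd
dddddd
ddAddA
dAdddA
gen 4: dddddd
dddddd
dddddd
dddddd
Addddd
Addddd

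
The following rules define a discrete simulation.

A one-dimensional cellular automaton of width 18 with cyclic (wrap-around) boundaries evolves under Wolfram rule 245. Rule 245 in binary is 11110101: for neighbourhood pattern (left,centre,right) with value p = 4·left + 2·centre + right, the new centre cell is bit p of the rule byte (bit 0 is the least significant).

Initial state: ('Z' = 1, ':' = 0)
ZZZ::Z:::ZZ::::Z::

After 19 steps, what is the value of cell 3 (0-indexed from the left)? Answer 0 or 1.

k=0  ZZZ::Z:::ZZ::::Z::
k=1  :ZZZ:ZZZ::ZZZZ:ZZ:
k=2  ::ZZZ:ZZZ::ZZZZ:ZZ
k=3  Z::ZZZ:ZZZ::ZZZZ:Z
k=4  ZZ::ZZZ:ZZZ::ZZZZ:
k=5  :ZZ::ZZZ:ZZZ::ZZZZ
k=6  Z:ZZ::ZZZ:ZZZ::ZZZ
k=7  ZZ:ZZ::ZZZ:ZZZ::ZZ
k=8  ZZZ:ZZ::ZZZ:ZZZ::Z
k=9  ZZZZ:ZZ::ZZZ:ZZZ::
k=10  :ZZZZ:ZZ::ZZZ:ZZZ:
k=11  ::ZZZZ:ZZ::ZZZ:ZZZ
k=12  Z::ZZZZ:ZZ::ZZZ:ZZ
k=13  ZZ::ZZZZ:ZZ::ZZZ:Z
k=14  ZZZ::ZZZZ:ZZ::ZZZ:
k=15  :ZZZ::ZZZZ:ZZ::ZZZ
k=16  Z:ZZZ::ZZZZ:ZZ::ZZ
k=17  ZZ:ZZZ::ZZZZ:ZZ::Z
k=18  ZZZ:ZZZ::ZZZZ:ZZ::
k=19  :ZZZ:ZZZ::ZZZZ:ZZ:

1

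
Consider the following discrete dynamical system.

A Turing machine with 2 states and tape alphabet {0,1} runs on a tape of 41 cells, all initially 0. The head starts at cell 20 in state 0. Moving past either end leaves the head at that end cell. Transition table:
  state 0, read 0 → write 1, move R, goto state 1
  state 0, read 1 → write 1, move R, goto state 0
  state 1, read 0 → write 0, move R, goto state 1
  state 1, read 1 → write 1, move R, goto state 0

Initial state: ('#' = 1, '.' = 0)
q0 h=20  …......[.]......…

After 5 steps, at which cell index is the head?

k=0  q0 h=20  …......[.]......…
k=1  q1 h=21  ….....#[.]......…
k=2  q1 h=22  …....#.[.]......…
k=3  q1 h=23  …...#..[.]......…
k=4  q1 h=24  …..#...[.]......…
k=5  q1 h=25  ….#....[.]......…

25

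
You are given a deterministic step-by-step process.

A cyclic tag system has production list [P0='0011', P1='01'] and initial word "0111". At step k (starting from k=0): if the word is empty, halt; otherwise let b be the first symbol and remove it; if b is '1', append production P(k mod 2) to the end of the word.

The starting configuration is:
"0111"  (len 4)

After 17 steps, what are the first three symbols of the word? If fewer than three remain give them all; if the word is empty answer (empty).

101

0) "0111"  (len 4)
1) "111"  (len 3)
2) "1101"  (len 4)
3) "1010011"  (len 7)
4) "01001101"  (len 8)
5) "1001101"  (len 7)
6) "00110101"  (len 8)
7) "0110101"  (len 7)
8) "110101"  (len 6)
9) "101010011"  (len 9)
10) "0101001101"  (len 10)
11) "101001101"  (len 9)
12) "0100110101"  (len 10)
13) "100110101"  (len 9)
14) "0011010101"  (len 10)
15) "011010101"  (len 9)
16) "11010101"  (len 8)
17) "10101010011"  (len 11)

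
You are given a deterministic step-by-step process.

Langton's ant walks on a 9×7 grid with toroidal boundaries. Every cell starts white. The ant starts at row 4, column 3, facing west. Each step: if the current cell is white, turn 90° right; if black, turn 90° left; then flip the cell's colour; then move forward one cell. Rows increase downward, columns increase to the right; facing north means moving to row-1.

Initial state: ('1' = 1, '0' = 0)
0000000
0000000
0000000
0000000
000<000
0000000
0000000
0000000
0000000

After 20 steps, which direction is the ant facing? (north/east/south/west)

gen 0: 0000000
0000000
0000000
0000000
000<000
0000000
0000000
0000000
0000000
gen 1: 0000000
0000000
0000000
000^000
0001000
0000000
0000000
0000000
0000000
gen 2: 0000000
0000000
0000000
0001>00
0001000
0000000
0000000
0000000
0000000
gen 3: 0000000
0000000
0000000
0001100
0001v00
0000000
0000000
0000000
0000000
gen 4: 0000000
0000000
0000000
0001100
000<100
0000000
0000000
0000000
0000000
gen 5: 0000000
0000000
0000000
0001100
0000100
000v000
0000000
0000000
0000000
gen 6: 0000000
0000000
0000000
0001100
0000100
00<1000
0000000
0000000
0000000
gen 7: 0000000
0000000
0000000
0001100
00^0100
0011000
0000000
0000000
0000000
gen 8: 0000000
0000000
0000000
0001100
001>100
0011000
0000000
0000000
0000000
gen 9: 0000000
0000000
0000000
0001100
0011100
001v000
0000000
0000000
0000000
gen 10: 0000000
0000000
0000000
0001100
0011100
0010>00
0000000
0000000
0000000
gen 11: 0000000
0000000
0000000
0001100
0011100
0010100
0000v00
0000000
0000000
gen 12: 0000000
0000000
0000000
0001100
0011100
0010100
000<100
0000000
0000000
gen 13: 0000000
0000000
0000000
0001100
0011100
001^100
0001100
0000000
0000000
gen 14: 0000000
0000000
0000000
0001100
0011100
0011>00
0001100
0000000
0000000
gen 15: 0000000
0000000
0000000
0001100
0011^00
0011000
0001100
0000000
0000000
gen 16: 0000000
0000000
0000000
0001100
001<000
0011000
0001100
0000000
0000000
gen 17: 0000000
0000000
0000000
0001100
0010000
001v000
0001100
0000000
0000000
gen 18: 0000000
0000000
0000000
0001100
0010000
0010>00
0001100
0000000
0000000
gen 19: 0000000
0000000
0000000
0001100
0010000
0010100
0001v00
0000000
0000000
gen 20: 0000000
0000000
0000000
0001100
0010000
0010100
00010>0
0000000
0000000

east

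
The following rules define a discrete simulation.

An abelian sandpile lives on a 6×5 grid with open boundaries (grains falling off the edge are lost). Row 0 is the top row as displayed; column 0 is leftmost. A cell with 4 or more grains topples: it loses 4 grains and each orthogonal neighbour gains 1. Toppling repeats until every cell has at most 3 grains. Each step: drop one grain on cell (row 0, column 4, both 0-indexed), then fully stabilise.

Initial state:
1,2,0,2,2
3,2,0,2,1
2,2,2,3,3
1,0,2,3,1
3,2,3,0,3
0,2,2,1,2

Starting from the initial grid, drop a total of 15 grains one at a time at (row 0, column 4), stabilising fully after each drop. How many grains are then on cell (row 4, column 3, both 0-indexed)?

1

0) 1,2,0,2,2
3,2,0,2,1
2,2,2,3,3
1,0,2,3,1
3,2,3,0,3
0,2,2,1,2
1) 1,2,0,2,3
3,2,0,2,1
2,2,2,3,3
1,0,2,3,1
3,2,3,0,3
0,2,2,1,2
2) 1,2,0,3,0
3,2,0,2,2
2,2,2,3,3
1,0,2,3,1
3,2,3,0,3
0,2,2,1,2
3) 1,2,0,3,1
3,2,0,2,2
2,2,2,3,3
1,0,2,3,1
3,2,3,0,3
0,2,2,1,2
4) 1,2,0,3,2
3,2,0,2,2
2,2,2,3,3
1,0,2,3,1
3,2,3,0,3
0,2,2,1,2
5) 1,2,0,3,3
3,2,0,2,2
2,2,2,3,3
1,0,2,3,1
3,2,3,0,3
0,2,2,1,2
6) 1,2,1,0,1
3,2,0,3,3
2,2,2,3,3
1,0,2,3,1
3,2,3,0,3
0,2,2,1,2
7) 1,2,1,0,2
3,2,0,3,3
2,2,2,3,3
1,0,2,3,1
3,2,3,0,3
0,2,2,1,2
8) 1,2,1,0,3
3,2,0,3,3
2,2,2,3,3
1,0,2,3,1
3,2,3,0,3
0,2,2,1,2
9) 1,2,1,2,1
3,2,1,1,2
2,2,3,2,1
1,0,3,0,3
3,2,3,1,3
0,2,2,1,2
10) 1,2,1,2,2
3,2,1,1,2
2,2,3,2,1
1,0,3,0,3
3,2,3,1,3
0,2,2,1,2
11) 1,2,1,2,3
3,2,1,1,2
2,2,3,2,1
1,0,3,0,3
3,2,3,1,3
0,2,2,1,2
12) 1,2,1,3,0
3,2,1,1,3
2,2,3,2,1
1,0,3,0,3
3,2,3,1,3
0,2,2,1,2
13) 1,2,1,3,1
3,2,1,1,3
2,2,3,2,1
1,0,3,0,3
3,2,3,1,3
0,2,2,1,2
14) 1,2,1,3,2
3,2,1,1,3
2,2,3,2,1
1,0,3,0,3
3,2,3,1,3
0,2,2,1,2
15) 1,2,1,3,3
3,2,1,1,3
2,2,3,2,1
1,0,3,0,3
3,2,3,1,3
0,2,2,1,2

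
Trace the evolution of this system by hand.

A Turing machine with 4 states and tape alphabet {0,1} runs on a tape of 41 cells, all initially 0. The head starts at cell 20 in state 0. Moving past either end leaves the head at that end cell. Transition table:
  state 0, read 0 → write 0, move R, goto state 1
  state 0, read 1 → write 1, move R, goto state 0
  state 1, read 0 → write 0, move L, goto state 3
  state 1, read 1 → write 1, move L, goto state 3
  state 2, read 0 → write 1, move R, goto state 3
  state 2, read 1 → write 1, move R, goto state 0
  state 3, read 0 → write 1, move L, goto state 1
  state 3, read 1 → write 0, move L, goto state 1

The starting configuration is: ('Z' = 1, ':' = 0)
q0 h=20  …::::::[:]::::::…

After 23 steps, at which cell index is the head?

k=0  q0 h=20  …::::::[:]::::::…
k=1  q1 h=21  …::::::[:]::::::…
k=2  q3 h=20  …::::::[:]::::::…
k=3  q1 h=19  …::::::[:]Z:::::…
k=4  q3 h=18  …::::::[:]:Z::::…
k=5  q1 h=17  …::::::[:]Z:Z:::…
k=6  q3 h=16  …::::::[:]:Z:Z::…
k=7  q1 h=15  …::::::[:]Z:Z:Z:…
k=8  q3 h=14  …::::::[:]:Z:Z:Z…
k=9  q1 h=13  …::::::[:]Z:Z:Z:…
k=10  q3 h=12  …::::::[:]:Z:Z:Z…
k=11  q1 h=11  …::::::[:]Z:Z:Z:…
k=12  q3 h=10  …::::::[:]:Z:Z:Z…
k=13  q1 h= 9  …::::::[:]Z:Z:Z:…
k=14  q3 h= 8  …::::::[:]:Z:Z:Z…
k=15  q1 h= 7  …::::::[:]Z:Z:Z:…
k=16  q3 h= 6  |::::::[:]:Z:Z:Z…
k=17  q1 h= 5  |:::::[:]Z:Z:Z:…
k=18  q3 h= 4  |::::[:]:Z:Z:Z…
k=19  q1 h= 3  |:::[:]Z:Z:Z:…
k=20  q3 h= 2  |::[:]:Z:Z:Z…
k=21  q1 h= 1  |:[:]Z:Z:Z:…
k=22  q3 h= 0  |[:]:Z:Z:Z…
k=23  q1 h= 0  |[Z]:Z:Z:Z…

0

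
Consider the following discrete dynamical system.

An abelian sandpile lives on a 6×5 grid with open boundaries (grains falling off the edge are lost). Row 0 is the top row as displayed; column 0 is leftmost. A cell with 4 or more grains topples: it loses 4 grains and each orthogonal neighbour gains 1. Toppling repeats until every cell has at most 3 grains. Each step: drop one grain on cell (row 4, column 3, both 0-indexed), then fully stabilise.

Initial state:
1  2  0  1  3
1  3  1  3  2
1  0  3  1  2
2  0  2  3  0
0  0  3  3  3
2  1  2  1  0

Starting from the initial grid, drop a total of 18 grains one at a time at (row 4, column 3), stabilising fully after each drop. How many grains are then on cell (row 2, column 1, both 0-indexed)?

1

0) 1  2  0  1  3
1  3  1  3  2
1  0  3  1  2
2  0  2  3  0
0  0  3  3  3
2  1  2  1  0
1) 1  2  0  1  3
1  3  2  3  2
1  1  0  3  2
2  1  1  1  2
0  1  1  3  0
2  1  3  2  1
2) 1  2  0  1  3
1  3  2  3  2
1  1  0  3  2
2  1  1  2  2
0  1  2  0  1
2  1  3  3  1
3) 1  2  0  1  3
1  3  2  3  2
1  1  0  3  2
2  1  1  2  2
0  1  2  1  1
2  1  3  3  1
4) 1  2  0  1  3
1  3  2  3  2
1  1  0  3  2
2  1  1  2  2
0  1  2  2  1
2  1  3  3  1
5) 1  2  0  1  3
1  3  2  3  2
1  1  0  3  2
2  1  1  2  2
0  1  2  3  1
2  1  3  3  1
6) 1  2  0  1  3
1  3  2  3  2
1  1  0  3  2
2  1  2  3  2
0  2  0  2  2
2  2  1  1  2
7) 1  2  0  1  3
1  3  2  3  2
1  1  0  3  2
2  1  2  3  2
0  2  0  3  2
2  2  1  1  2
8) 1  2  0  2  3
1  3  3  0  3
1  1  1  1  3
2  1  3  1  3
0  2  1  1  3
2  2  1  2  2
9) 1  2  0  2  3
1  3  3  0  3
1  1  1  1  3
2  1  3  1  3
0  2  1  2  3
2  2  1  2  2
10) 1  2  0  2  3
1  3  3  0  3
1  1  1  1  3
2  1  3  1  3
0  2  1  3  3
2  2  1  2  2
11) 1  2  0  3  0
1  3  3  1  1
1  1  1  2  1
2  1  3  3  1
0  2  2  1  1
2  2  1  3  3
12) 1  2  0  3  0
1  3  3  1  1
1  1  1  2  1
2  1  3  3  1
0  2  2  2  1
2  2  1  3  3
13) 1  2  0  3  0
1  3  3  1  1
1  1  1  2  1
2  1  3  3  1
0  2  2  3  1
2  2  1  3  3
14) 1  2  0  3  0
1  3  3  1  1
1  1  2  3  1
2  2  1  1  2
0  3  0  3  3
2  2  3  1  0
15) 1  2  0  3  0
1  3  3  1  1
1  1  2  3  1
2  2  1  2  3
0  3  1  1  0
2  2  3  2  1
16) 1  2  0  3  0
1  3  3  1  1
1  1  2  3  1
2  2  1  2  3
0  3  1  2  0
2  2  3  2  1
17) 1  2  0  3  0
1  3  3  1  1
1  1  2  3  1
2  2  1  2  3
0  3  1  3  0
2  2  3  2  1
18) 1  2  0  3  0
1  3  3  1  1
1  1  2  3  1
2  2  1  3  3
0  3  2  0  1
2  2  3  3  1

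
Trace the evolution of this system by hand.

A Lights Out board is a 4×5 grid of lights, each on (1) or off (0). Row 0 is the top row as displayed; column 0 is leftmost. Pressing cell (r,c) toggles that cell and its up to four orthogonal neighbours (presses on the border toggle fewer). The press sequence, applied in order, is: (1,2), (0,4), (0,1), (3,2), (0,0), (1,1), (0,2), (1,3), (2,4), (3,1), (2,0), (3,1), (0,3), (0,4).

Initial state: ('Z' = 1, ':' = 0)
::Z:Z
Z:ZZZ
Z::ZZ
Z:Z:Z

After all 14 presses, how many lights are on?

8

t=0: ::Z:Z
Z:ZZZ
Z::ZZ
Z:Z:Z
t=1: ::::Z
ZZ::Z
Z:ZZZ
Z:Z:Z
t=2: :::Z:
ZZ:::
Z:ZZZ
Z:Z:Z
t=3: ZZZZ:
Z::::
Z:ZZZ
Z:Z:Z
t=4: ZZZZ:
Z::::
Z::ZZ
ZZ:ZZ
t=5: ::ZZ:
:::::
Z::ZZ
ZZ:ZZ
t=6: :ZZZ:
ZZZ::
ZZ:ZZ
ZZ:ZZ
t=7: :::::
ZZ:::
ZZ:ZZ
ZZ:ZZ
t=8: :::Z:
ZZZZZ
ZZ::Z
ZZ:ZZ
t=9: :::Z:
ZZZZ:
ZZ:Z:
ZZ:Z:
t=10: :::Z:
ZZZZ:
Z::Z:
::ZZ:
t=11: :::Z:
:ZZZ:
:Z:Z:
Z:ZZ:
t=12: :::Z:
:ZZZ:
:::Z:
:Z:Z:
t=13: ::Z:Z
:ZZ::
:::Z:
:Z:Z:
t=14: ::ZZ:
:ZZ:Z
:::Z:
:Z:Z:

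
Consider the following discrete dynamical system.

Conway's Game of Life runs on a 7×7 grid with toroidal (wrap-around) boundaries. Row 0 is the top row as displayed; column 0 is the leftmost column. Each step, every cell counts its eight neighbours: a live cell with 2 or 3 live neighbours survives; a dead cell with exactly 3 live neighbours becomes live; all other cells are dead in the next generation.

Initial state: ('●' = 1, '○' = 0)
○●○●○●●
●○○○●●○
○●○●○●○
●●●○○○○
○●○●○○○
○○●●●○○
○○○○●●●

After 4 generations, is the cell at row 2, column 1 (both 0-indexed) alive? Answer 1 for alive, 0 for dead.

0

[0] ○●○●○●●
●○○○●●○
○●○●○●○
●●●○○○○
○●○●○○○
○○●●●○○
○○○○●●●
[1] ○○○●○○○
●●○●○○○
○○○●○●○
●○○●●○○
●○○○●○○
○○●○○○○
●○○○○○●
[2] ○●●○○○●
○○○●○○○
●●○●○○●
○○○●○●●
○●○○●○○
●●○○○○●
○○○○○○○
[3] ○○●○○○○
○○○●○○●
●○○●○●●
○●○●○●●
○●●○●○○
●●○○○○○
○○●○○○●
[4] ○○●●○○○
●○●●●●●
○○○●○○○
○●○●○○○
○○○●●●●
●○○●○○○
●○●○○○○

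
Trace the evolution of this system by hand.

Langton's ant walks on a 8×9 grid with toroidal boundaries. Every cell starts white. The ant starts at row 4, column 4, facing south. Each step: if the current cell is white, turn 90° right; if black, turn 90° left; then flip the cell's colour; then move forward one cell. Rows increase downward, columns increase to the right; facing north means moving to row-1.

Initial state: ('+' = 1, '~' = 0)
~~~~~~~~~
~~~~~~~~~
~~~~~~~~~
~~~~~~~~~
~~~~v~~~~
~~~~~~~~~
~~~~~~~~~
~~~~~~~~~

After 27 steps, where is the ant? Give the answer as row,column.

gen 0: ~~~~~~~~~
~~~~~~~~~
~~~~~~~~~
~~~~~~~~~
~~~~v~~~~
~~~~~~~~~
~~~~~~~~~
~~~~~~~~~
gen 1: ~~~~~~~~~
~~~~~~~~~
~~~~~~~~~
~~~~~~~~~
~~~<+~~~~
~~~~~~~~~
~~~~~~~~~
~~~~~~~~~
gen 2: ~~~~~~~~~
~~~~~~~~~
~~~~~~~~~
~~~^~~~~~
~~~++~~~~
~~~~~~~~~
~~~~~~~~~
~~~~~~~~~
gen 3: ~~~~~~~~~
~~~~~~~~~
~~~~~~~~~
~~~+>~~~~
~~~++~~~~
~~~~~~~~~
~~~~~~~~~
~~~~~~~~~
gen 4: ~~~~~~~~~
~~~~~~~~~
~~~~~~~~~
~~~++~~~~
~~~+v~~~~
~~~~~~~~~
~~~~~~~~~
~~~~~~~~~
gen 5: ~~~~~~~~~
~~~~~~~~~
~~~~~~~~~
~~~++~~~~
~~~+~>~~~
~~~~~~~~~
~~~~~~~~~
~~~~~~~~~
gen 6: ~~~~~~~~~
~~~~~~~~~
~~~~~~~~~
~~~++~~~~
~~~+~+~~~
~~~~~v~~~
~~~~~~~~~
~~~~~~~~~
gen 7: ~~~~~~~~~
~~~~~~~~~
~~~~~~~~~
~~~++~~~~
~~~+~+~~~
~~~~<+~~~
~~~~~~~~~
~~~~~~~~~
gen 8: ~~~~~~~~~
~~~~~~~~~
~~~~~~~~~
~~~++~~~~
~~~+^+~~~
~~~~++~~~
~~~~~~~~~
~~~~~~~~~
gen 9: ~~~~~~~~~
~~~~~~~~~
~~~~~~~~~
~~~++~~~~
~~~++>~~~
~~~~++~~~
~~~~~~~~~
~~~~~~~~~
gen 10: ~~~~~~~~~
~~~~~~~~~
~~~~~~~~~
~~~++^~~~
~~~++~~~~
~~~~++~~~
~~~~~~~~~
~~~~~~~~~
gen 11: ~~~~~~~~~
~~~~~~~~~
~~~~~~~~~
~~~+++>~~
~~~++~~~~
~~~~++~~~
~~~~~~~~~
~~~~~~~~~
gen 12: ~~~~~~~~~
~~~~~~~~~
~~~~~~~~~
~~~++++~~
~~~++~v~~
~~~~++~~~
~~~~~~~~~
~~~~~~~~~
gen 13: ~~~~~~~~~
~~~~~~~~~
~~~~~~~~~
~~~++++~~
~~~++<+~~
~~~~++~~~
~~~~~~~~~
~~~~~~~~~
gen 14: ~~~~~~~~~
~~~~~~~~~
~~~~~~~~~
~~~++^+~~
~~~++++~~
~~~~++~~~
~~~~~~~~~
~~~~~~~~~
gen 15: ~~~~~~~~~
~~~~~~~~~
~~~~~~~~~
~~~+<~+~~
~~~++++~~
~~~~++~~~
~~~~~~~~~
~~~~~~~~~
gen 16: ~~~~~~~~~
~~~~~~~~~
~~~~~~~~~
~~~+~~+~~
~~~+v++~~
~~~~++~~~
~~~~~~~~~
~~~~~~~~~
gen 17: ~~~~~~~~~
~~~~~~~~~
~~~~~~~~~
~~~+~~+~~
~~~+~>+~~
~~~~++~~~
~~~~~~~~~
~~~~~~~~~
gen 18: ~~~~~~~~~
~~~~~~~~~
~~~~~~~~~
~~~+~^+~~
~~~+~~+~~
~~~~++~~~
~~~~~~~~~
~~~~~~~~~
gen 19: ~~~~~~~~~
~~~~~~~~~
~~~~~~~~~
~~~+~+>~~
~~~+~~+~~
~~~~++~~~
~~~~~~~~~
~~~~~~~~~
gen 20: ~~~~~~~~~
~~~~~~~~~
~~~~~~^~~
~~~+~+~~~
~~~+~~+~~
~~~~++~~~
~~~~~~~~~
~~~~~~~~~
gen 21: ~~~~~~~~~
~~~~~~~~~
~~~~~~+>~
~~~+~+~~~
~~~+~~+~~
~~~~++~~~
~~~~~~~~~
~~~~~~~~~
gen 22: ~~~~~~~~~
~~~~~~~~~
~~~~~~++~
~~~+~+~v~
~~~+~~+~~
~~~~++~~~
~~~~~~~~~
~~~~~~~~~
gen 23: ~~~~~~~~~
~~~~~~~~~
~~~~~~++~
~~~+~+<+~
~~~+~~+~~
~~~~++~~~
~~~~~~~~~
~~~~~~~~~
gen 24: ~~~~~~~~~
~~~~~~~~~
~~~~~~^+~
~~~+~+++~
~~~+~~+~~
~~~~++~~~
~~~~~~~~~
~~~~~~~~~
gen 25: ~~~~~~~~~
~~~~~~~~~
~~~~~<~+~
~~~+~+++~
~~~+~~+~~
~~~~++~~~
~~~~~~~~~
~~~~~~~~~
gen 26: ~~~~~~~~~
~~~~~^~~~
~~~~~+~+~
~~~+~+++~
~~~+~~+~~
~~~~++~~~
~~~~~~~~~
~~~~~~~~~
gen 27: ~~~~~~~~~
~~~~~+>~~
~~~~~+~+~
~~~+~+++~
~~~+~~+~~
~~~~++~~~
~~~~~~~~~
~~~~~~~~~

1,6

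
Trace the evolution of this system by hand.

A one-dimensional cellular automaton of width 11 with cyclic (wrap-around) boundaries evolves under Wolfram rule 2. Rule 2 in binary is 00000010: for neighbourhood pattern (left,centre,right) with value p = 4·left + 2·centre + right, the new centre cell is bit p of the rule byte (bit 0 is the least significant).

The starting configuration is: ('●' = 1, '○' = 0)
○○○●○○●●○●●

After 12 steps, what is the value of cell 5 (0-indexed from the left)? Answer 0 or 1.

step 0: ○○○●○○●●○●●
step 1: ○○●○○●○○○○○
step 2: ○●○○●○○○○○○
step 3: ●○○●○○○○○○○
step 4: ○○●○○○○○○○●
step 5: ○●○○○○○○○●○
step 6: ●○○○○○○○●○○
step 7: ○○○○○○○●○○●
step 8: ○○○○○○●○○●○
step 9: ○○○○○●○○●○○
step 10: ○○○○●○○●○○○
step 11: ○○○●○○●○○○○
step 12: ○○●○○●○○○○○

1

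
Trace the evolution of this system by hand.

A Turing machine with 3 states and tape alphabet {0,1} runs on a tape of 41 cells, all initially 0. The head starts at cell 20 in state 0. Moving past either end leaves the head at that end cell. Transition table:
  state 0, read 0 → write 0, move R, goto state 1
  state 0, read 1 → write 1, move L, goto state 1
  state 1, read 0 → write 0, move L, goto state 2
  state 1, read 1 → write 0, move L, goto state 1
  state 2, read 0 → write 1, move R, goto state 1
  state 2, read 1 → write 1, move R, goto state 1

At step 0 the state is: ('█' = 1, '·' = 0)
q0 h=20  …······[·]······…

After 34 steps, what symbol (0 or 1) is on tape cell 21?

0

t=0: q0 h=20  …······[·]······…
t=1: q1 h=21  …······[·]······…
t=2: q2 h=20  …······[·]······…
t=3: q1 h=21  …·····█[·]······…
t=4: q2 h=20  …······[█]······…
t=5: q1 h=21  …·····█[·]······…
t=6: q2 h=20  …······[█]······…
t=7: q1 h=21  …·····█[·]······…
t=8: q2 h=20  …······[█]······…
t=9: q1 h=21  …·····█[·]······…
t=10: q2 h=20  …······[█]······…
t=11: q1 h=21  …·····█[·]······…
t=12: q2 h=20  …······[█]······…
t=13: q1 h=21  …·····█[·]······…
t=14: q2 h=20  …······[█]······…
t=15: q1 h=21  …·····█[·]······…
t=16: q2 h=20  …······[█]······…
t=17: q1 h=21  …·····█[·]······…
t=18: q2 h=20  …······[█]······…
t=19: q1 h=21  …·····█[·]······…
t=20: q2 h=20  …······[█]······…
t=21: q1 h=21  …·····█[·]······…
t=22: q2 h=20  …······[█]······…
t=23: q1 h=21  …·····█[·]······…
t=24: q2 h=20  …······[█]······…
t=25: q1 h=21  …·····█[·]······…
t=26: q2 h=20  …······[█]······…
t=27: q1 h=21  …·····█[·]······…
t=28: q2 h=20  …······[█]······…
t=29: q1 h=21  …·····█[·]······…
t=30: q2 h=20  …······[█]······…
t=31: q1 h=21  …·····█[·]······…
t=32: q2 h=20  …······[█]······…
t=33: q1 h=21  …·····█[·]······…
t=34: q2 h=20  …······[█]······…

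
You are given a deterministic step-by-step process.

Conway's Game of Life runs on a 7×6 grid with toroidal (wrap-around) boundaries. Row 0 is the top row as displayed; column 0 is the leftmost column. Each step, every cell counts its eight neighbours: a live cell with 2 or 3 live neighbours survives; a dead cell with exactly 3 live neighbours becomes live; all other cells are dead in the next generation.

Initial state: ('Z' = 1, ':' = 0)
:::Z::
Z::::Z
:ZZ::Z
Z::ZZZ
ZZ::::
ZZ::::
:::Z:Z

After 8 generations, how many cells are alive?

12

gen 0: :::Z::
Z::::Z
:ZZ::Z
Z::ZZZ
ZZ::::
ZZ::::
:::Z:Z
gen 1: Z::::Z
ZZZ:ZZ
:ZZZ::
:::ZZ:
::Z:Z:
:ZZ::Z
Z:Z:Z:
gen 2: ::Z:::
::::Z:
::::::
:Z::Z:
:ZZ:ZZ
Z:Z:ZZ
::ZZZ:
gen 3: ::Z:Z:
::::::
::::::
ZZZZZZ
::Z:::
Z:::::
::Z:Z:
gen 4: ::::::
::::::
ZZZZZZ
ZZZZZZ
::Z:Z:
:Z:Z::
:Z:::Z
gen 5: ::::::
ZZZZZZ
::::::
::::::
::::::
ZZ:ZZ:
Z:Z:::
gen 6: ::::Z:
ZZZZZZ
ZZZZZZ
::::::
::::::
ZZZZ:Z
Z:ZZ:Z
gen 7: ::::::
::::::
::::::
ZZZZZZ
ZZZ:::
:::Z:Z
::::::
gen 8: ::::::
::::::
ZZZZZZ
:::ZZZ
::::::
ZZZ:::
::::::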